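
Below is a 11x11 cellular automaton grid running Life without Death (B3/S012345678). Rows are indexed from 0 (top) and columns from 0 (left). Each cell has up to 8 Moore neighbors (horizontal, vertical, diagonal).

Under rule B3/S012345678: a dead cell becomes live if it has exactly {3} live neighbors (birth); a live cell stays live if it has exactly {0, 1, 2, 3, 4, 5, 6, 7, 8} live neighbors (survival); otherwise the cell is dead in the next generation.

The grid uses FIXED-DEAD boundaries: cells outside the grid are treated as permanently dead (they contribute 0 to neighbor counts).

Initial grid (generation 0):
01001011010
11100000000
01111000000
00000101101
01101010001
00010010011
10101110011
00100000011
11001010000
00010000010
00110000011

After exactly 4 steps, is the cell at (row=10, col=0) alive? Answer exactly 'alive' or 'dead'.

Answer: alive

Derivation:
Simulating step by step:
Generation 0 (given above): 45 live cells
Generation 1: 67 live cells
11101011010
11101100000
11111000000
00000111111
01111010101
00010011011
11101110111
10101010011
11111010011
01011000011
00110000011
Generation 2: 78 live cells
11101011010
11101110000
11111001110
10000111111
01111010101
10010011011
11101110111
10101010011
11111010111
11011100111
00111000011
Generation 3: 85 live cells
11101011010
11101110010
11111001111
10000111111
11111010101
10010011011
11101110111
10101010011
11111010111
11011101111
01111100111
Generation 4: 89 live cells
11101011110
11101110010
11111001111
10000111111
11111010101
10010011011
11101110111
10101010011
11111010111
11011101111
11111111111

Cell (10,0) at generation 4: 1 -> alive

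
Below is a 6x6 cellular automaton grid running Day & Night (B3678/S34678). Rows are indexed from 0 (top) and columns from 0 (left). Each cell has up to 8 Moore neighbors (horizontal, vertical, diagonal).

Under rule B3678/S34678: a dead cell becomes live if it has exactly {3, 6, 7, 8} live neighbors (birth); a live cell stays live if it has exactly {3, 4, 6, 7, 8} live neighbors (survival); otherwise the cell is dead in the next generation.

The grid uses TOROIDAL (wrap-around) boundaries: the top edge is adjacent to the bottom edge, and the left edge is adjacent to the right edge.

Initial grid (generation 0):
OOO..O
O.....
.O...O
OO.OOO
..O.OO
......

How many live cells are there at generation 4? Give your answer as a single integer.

Simulating step by step:
Generation 0 (given above): 15 live cells
Generation 1: 15 live cells
OO....
..O...
OOO..O
.O.O..
.O..OO
..OOO.
Generation 2: 15 live cells
.O....
.OO..O
OOOO..
OO....
O...O.
..OOO.
Generation 3: 12 live cells
OO..O.
...O..
.O...O
O..O..
..O...
.O.O.O
Generation 4: 20 live cells
O..OOO
.OO.OO
O.O.O.
.OO...
OOOOO.
.O..O.
Population at generation 4: 20

Answer: 20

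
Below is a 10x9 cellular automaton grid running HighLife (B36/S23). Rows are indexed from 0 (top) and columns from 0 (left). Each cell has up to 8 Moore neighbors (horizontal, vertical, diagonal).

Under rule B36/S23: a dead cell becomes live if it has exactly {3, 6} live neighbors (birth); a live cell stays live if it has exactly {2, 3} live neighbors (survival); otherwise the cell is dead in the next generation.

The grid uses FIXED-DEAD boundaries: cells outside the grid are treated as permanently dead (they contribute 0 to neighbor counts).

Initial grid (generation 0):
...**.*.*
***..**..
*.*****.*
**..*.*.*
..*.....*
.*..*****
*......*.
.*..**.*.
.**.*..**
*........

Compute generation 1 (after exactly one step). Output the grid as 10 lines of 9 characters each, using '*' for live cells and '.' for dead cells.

Answer: .****.**.
*..**....
.........
*...*.*.*
*.***..**
.*...**.*
**....*..
******.*.
*********
.*.......

Derivation:
Simulating step by step:
Generation 0 (given above): 41 live cells
Generation 1: 43 live cells
(generation 1 grid is the final answer)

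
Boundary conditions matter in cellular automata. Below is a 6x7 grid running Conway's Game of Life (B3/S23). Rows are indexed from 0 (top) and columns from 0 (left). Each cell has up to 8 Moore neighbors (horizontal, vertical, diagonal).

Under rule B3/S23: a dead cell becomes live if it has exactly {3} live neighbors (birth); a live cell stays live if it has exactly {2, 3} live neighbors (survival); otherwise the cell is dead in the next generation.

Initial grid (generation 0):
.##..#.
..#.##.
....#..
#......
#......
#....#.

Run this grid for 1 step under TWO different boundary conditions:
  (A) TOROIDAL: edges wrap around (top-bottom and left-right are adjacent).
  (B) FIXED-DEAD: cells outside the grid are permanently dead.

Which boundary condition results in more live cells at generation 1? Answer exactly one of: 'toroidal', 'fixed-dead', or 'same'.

Under TOROIDAL boundary, generation 1:
.###.#.
.##.##.
...###.
.......
##.....
#......
Population = 14

Under FIXED-DEAD boundary, generation 1:
.#####.
.##.##.
...###.
.......
##.....
.......
Population = 14

Comparison: toroidal=14, fixed-dead=14 -> same

Answer: same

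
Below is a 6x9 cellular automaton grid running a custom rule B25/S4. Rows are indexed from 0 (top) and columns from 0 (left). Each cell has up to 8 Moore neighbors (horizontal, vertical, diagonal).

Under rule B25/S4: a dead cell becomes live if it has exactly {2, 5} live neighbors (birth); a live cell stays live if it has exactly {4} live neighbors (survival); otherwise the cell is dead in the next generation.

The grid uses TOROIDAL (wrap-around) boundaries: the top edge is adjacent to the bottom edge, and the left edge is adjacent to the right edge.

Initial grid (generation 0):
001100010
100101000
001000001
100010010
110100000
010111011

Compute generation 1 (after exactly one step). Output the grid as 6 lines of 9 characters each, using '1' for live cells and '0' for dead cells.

Simulating step by step:
Generation 0 (given above): 20 live cells
Generation 1: 12 live cells
(generation 1 grid is the final answer)

Answer: 001100000
000000110
000001110
000000000
100010001
000110000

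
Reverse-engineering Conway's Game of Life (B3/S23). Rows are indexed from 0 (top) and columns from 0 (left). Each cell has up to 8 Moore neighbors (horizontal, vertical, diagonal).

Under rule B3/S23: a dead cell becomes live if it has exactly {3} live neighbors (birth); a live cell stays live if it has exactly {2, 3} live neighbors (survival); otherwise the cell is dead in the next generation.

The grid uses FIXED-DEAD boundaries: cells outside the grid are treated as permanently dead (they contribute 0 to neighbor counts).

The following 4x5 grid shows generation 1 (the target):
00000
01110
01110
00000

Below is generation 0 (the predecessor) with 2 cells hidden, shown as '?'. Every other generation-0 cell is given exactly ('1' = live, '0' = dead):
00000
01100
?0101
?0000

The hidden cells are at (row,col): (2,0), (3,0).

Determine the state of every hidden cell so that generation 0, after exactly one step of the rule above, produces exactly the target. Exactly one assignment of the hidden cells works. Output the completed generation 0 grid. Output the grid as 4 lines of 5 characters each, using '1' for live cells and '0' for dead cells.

Answer: 00000
01100
00101
00000

Derivation:
Hidden generation-0 cells (in order): (2,0), (3,0).
A hidden cell only influences target cells in its own 3x3 neighborhood. Try each of the 2^2 = 4 assignments, step the completed generation 0 forward once under B3/S23, and compare with the target:
  (2,0)=0 (3,0)=0 -> step reproduces the target at every cell -> ACCEPT
  (2,0)=0 (3,0)=1 -> step gives (2,1)='0' but target has '1' -> reject
  (2,0)=1 (3,0)=0 -> step gives (2,1)='0' but target has '1' -> reject
  (2,0)=1 (3,0)=1 -> step gives (2,0)='1' but target has '0' -> reject
Unique solution: (2,0)=dead, (3,0)=dead.
Check: live-neighbor counts of every cell in the completed generation 0:
12210
12231
13230
01121
Applying B3/S23 to generation 0 with these counts gives:
00000
01110
01110
00000
which matches the target exactly.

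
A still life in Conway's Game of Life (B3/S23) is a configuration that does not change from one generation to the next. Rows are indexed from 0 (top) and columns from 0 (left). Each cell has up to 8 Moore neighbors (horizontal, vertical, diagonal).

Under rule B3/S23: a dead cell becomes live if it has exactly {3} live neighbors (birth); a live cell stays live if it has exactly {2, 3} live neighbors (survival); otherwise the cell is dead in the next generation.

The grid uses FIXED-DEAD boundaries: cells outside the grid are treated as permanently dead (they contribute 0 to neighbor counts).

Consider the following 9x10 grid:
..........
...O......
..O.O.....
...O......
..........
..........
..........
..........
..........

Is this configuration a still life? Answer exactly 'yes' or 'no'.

Compute generation 1 and compare to generation 0 (given above):
Generation 1:
..........
...O......
..O.O.....
...O......
..........
..........
..........
..........
..........
The grids are IDENTICAL -> still life.

Answer: yes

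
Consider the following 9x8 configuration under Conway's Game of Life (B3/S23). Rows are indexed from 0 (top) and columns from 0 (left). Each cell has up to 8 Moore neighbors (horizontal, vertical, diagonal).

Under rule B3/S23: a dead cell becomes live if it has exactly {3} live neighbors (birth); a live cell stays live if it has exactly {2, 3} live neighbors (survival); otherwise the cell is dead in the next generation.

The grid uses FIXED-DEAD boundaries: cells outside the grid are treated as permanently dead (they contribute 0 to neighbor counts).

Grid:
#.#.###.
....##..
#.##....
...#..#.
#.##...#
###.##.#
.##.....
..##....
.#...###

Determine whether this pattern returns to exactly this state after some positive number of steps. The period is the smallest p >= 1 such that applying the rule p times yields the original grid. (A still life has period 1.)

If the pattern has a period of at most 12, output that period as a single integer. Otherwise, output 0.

Answer: 0

Derivation:
Simulating and comparing each generation to the original:
Gen 0 (original, given above): 30 live cells
Gen 1: 21 live cells, differs from original
Gen 2: 23 live cells, differs from original
Gen 3: 9 live cells, differs from original
Gen 4: 7 live cells, differs from original
Gen 5: 7 live cells, differs from original
Gen 6: 7 live cells, differs from original
Gen 7: 7 live cells, differs from original
Gen 8: 7 live cells, differs from original
Gen 9: 7 live cells, differs from original
Gen 10: 7 live cells, differs from original
Gen 11: 7 live cells, differs from original
Gen 12: 7 live cells, differs from original
No period found within 12 steps.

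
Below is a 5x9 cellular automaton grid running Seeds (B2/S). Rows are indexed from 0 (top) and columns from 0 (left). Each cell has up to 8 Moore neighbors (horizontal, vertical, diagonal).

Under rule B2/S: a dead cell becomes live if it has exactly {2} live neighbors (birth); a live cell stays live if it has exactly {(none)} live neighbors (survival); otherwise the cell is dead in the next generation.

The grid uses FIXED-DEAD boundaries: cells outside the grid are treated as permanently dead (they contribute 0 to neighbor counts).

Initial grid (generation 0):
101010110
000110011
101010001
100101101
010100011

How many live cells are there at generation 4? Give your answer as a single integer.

Answer: 2

Derivation:
Simulating step by step:
Generation 0 (given above): 22 live cells
Generation 1: 4 live cells
010000000
100000000
000000000
000000000
100001000
Generation 2: 2 live cells
100000000
010000000
000000000
000000000
000000000
Generation 3: 2 live cells
010000000
100000000
000000000
000000000
000000000
Generation 4: 2 live cells
100000000
010000000
000000000
000000000
000000000
Population at generation 4: 2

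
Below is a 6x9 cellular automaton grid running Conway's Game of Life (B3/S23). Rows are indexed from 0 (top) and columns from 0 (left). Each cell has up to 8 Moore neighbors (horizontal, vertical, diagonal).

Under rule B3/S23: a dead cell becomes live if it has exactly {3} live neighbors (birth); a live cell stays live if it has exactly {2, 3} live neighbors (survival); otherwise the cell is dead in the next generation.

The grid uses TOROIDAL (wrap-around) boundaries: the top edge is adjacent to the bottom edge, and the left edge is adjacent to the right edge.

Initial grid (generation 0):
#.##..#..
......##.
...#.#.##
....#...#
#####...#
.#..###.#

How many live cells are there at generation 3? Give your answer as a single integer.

Answer: 14

Derivation:
Simulating step by step:
Generation 0 (given above): 23 live cells
Generation 1: 20 live cells
#####...#
..####...
....##..#
.#...#...
.##.....#
......#.#
Generation 2: 15 live cells
##.....##
........#
..#...#..
.##.##...
.##....#.
........#
Generation 3: 14 live cells
.......#.
.#......#
.###.#...
.....##..
####.....
..#......
Population at generation 3: 14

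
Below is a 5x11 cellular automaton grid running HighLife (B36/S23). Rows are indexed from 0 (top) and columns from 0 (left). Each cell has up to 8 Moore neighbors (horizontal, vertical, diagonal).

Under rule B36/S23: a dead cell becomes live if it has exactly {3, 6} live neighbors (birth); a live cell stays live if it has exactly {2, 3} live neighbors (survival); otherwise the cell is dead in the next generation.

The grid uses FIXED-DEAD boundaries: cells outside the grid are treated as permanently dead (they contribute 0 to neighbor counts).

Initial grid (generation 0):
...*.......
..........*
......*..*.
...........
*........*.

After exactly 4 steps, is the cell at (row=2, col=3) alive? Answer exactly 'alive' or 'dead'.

Answer: dead

Derivation:
Simulating step by step:
Generation 0 (given above): 6 live cells
Generation 1: 0 live cells
...........
...........
...........
...........
...........
Generation 2: 0 live cells
...........
...........
...........
...........
...........
Generation 3: 0 live cells
...........
...........
...........
...........
...........
Generation 4: 0 live cells
...........
...........
...........
...........
...........

Cell (2,3) at generation 4: 0 -> dead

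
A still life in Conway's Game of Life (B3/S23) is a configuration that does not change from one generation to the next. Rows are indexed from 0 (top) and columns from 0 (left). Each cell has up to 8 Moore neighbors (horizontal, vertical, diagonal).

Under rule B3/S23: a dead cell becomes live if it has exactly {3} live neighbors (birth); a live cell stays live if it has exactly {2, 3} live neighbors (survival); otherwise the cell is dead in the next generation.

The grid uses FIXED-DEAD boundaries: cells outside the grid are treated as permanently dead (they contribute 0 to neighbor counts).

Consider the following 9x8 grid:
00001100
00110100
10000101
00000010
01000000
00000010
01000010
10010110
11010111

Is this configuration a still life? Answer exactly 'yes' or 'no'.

Compute generation 1 and compare to generation 0 (given above):
Generation 1:
00011100
00010100
00001100
00000010
00000000
00000000
00000011
10000000
11100101
Cell (0,3) differs: gen0=0 vs gen1=1 -> NOT a still life.

Answer: no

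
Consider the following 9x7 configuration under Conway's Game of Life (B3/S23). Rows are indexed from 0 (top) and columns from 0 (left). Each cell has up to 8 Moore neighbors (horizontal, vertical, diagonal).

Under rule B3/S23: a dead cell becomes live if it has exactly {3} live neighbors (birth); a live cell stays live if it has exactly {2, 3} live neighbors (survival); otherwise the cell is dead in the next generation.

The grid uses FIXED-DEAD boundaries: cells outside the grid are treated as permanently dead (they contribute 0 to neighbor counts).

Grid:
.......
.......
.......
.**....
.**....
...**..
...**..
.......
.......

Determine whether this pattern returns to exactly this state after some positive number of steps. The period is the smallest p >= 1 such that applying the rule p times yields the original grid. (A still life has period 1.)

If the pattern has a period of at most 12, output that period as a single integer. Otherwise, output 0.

Simulating and comparing each generation to the original:
Gen 0 (original, given above): 8 live cells
Gen 1: 6 live cells, differs from original
Gen 2: 8 live cells, MATCHES original -> period = 2

Answer: 2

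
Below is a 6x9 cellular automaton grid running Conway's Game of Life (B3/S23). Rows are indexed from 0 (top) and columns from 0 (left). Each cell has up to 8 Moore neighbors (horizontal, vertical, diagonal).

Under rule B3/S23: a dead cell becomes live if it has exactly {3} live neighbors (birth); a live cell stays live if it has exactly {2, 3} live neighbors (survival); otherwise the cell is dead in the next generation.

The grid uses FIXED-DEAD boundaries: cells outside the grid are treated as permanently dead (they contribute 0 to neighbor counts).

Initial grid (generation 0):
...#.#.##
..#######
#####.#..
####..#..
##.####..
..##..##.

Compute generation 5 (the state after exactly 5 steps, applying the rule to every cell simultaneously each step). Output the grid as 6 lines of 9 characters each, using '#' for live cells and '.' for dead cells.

Answer: .........
.........
.........
.........
.##......
.##......

Derivation:
Simulating step by step:
Generation 0 (given above): 32 live cells
Generation 1: 14 live cells
..##.#..#
........#
#........
......##.
#........
.###..##.
Generation 2: 5 live cells
.........
.........
.......#.
.........
.##......
.##......
Generation 3: 4 live cells
.........
.........
.........
.........
.##......
.##......
Generation 4: 4 live cells
.........
.........
.........
.........
.##......
.##......
Generation 5: 4 live cells
(generation 5 grid is the final answer)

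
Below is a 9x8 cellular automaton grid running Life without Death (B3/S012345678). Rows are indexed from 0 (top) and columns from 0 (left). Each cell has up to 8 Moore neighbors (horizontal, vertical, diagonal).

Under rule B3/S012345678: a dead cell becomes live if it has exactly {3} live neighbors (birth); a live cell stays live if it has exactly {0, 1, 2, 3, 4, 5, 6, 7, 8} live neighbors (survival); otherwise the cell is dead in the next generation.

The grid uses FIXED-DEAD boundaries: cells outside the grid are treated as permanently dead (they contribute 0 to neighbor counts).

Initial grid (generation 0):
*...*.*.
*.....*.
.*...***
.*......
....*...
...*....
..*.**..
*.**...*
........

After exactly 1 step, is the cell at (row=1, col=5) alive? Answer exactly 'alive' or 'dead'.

Simulating step by step:
Generation 0 (given above): 19 live cells
Generation 1: 28 live cells
*...***.
**....*.
**...***
.*...**.
....*...
...*.*..
.**.**..
*****..*
........

Cell (1,5) at generation 1: 0 -> dead

Answer: dead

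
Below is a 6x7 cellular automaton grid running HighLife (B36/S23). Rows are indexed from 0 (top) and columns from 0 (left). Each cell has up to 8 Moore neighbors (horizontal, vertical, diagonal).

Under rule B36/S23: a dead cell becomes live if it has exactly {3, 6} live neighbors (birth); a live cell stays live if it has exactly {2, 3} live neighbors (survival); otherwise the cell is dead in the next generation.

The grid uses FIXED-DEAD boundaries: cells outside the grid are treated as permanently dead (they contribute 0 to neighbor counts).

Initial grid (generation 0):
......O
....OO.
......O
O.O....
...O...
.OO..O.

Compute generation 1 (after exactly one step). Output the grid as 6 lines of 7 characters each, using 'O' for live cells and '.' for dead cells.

Simulating step by step:
Generation 0 (given above): 10 live cells
Generation 1: 6 live cells
(generation 1 grid is the final answer)

Answer: .....O.
.....OO
.....O.
.......
...O...
..O....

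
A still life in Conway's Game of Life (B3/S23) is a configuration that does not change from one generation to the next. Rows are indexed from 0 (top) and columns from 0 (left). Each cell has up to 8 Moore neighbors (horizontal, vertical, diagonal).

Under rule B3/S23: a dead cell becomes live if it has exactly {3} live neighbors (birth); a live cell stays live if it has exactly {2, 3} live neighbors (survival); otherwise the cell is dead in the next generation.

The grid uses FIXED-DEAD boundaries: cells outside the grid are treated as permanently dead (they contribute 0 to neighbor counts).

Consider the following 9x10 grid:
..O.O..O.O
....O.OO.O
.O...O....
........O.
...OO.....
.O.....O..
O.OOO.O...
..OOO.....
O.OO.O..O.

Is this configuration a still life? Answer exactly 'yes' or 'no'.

Answer: no

Derivation:
Compute generation 1 and compare to generation 0 (given above):
Generation 1:
...O.OOO..
...OO.OO..
.....OOOO.
....O.....
..........
.O...O....
....OO....
..........
.OO.......
Cell (0,2) differs: gen0=1 vs gen1=0 -> NOT a still life.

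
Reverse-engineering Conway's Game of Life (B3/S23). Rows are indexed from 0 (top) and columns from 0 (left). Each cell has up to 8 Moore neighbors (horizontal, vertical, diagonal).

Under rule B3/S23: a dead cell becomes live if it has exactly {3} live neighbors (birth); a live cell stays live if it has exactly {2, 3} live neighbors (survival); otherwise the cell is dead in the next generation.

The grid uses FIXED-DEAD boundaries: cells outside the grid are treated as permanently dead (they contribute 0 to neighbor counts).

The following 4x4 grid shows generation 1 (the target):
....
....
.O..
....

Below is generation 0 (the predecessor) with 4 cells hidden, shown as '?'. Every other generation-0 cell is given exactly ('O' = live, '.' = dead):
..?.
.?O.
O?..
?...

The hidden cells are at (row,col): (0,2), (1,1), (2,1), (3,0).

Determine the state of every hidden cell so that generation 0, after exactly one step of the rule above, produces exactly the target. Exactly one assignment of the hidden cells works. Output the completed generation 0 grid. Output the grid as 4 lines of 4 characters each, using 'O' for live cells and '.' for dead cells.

Answer: ....
..O.
O...
O...

Derivation:
Hidden generation-0 cells (in order): (0,2), (1,1), (2,1), (3,0).
A hidden cell only influences target cells in its own 3x3 neighborhood. Try each of the 2^4 = 16 assignments, step the completed generation 0 forward once under B3/S23, and compare with the target:
  (0,2)=. (1,1)=. (2,1)=. (3,0)=. -> step gives (2,1)='.' but target has 'O' -> reject
  (0,2)=. (1,1)=. (2,1)=. (3,0)=O -> step reproduces the target at every cell -> ACCEPT
  (0,2)=. (1,1)=. (2,1)=O (3,0)=. -> step gives (1,1)='O' but target has '.' -> reject
  (0,2)=. (1,1)=. (2,1)=O (3,0)=O -> step gives (1,1)='O' but target has '.' -> reject
  (0,2)=. (1,1)=O (2,1)=. (3,0)=. -> step gives (1,1)='O' but target has '.' -> reject
  (0,2)=. (1,1)=O (2,1)=. (3,0)=O -> step gives (1,1)='O' but target has '.' -> reject
  (0,2)=. (1,1)=O (2,1)=O (3,0)=. -> step gives (1,0)='O' but target has '.' -> reject
  (0,2)=. (1,1)=O (2,1)=O (3,0)=O -> step gives (1,0)='O' but target has '.' -> reject
  (0,2)=O (1,1)=. (2,1)=. (3,0)=. -> step gives (1,1)='O' but target has '.' -> reject
  (0,2)=O (1,1)=. (2,1)=. (3,0)=O -> step gives (1,1)='O' but target has '.' -> reject
  (0,2)=O (1,1)=. (2,1)=O (3,0)=. -> step gives (1,2)='O' but target has '.' -> reject
  (0,2)=O (1,1)=. (2,1)=O (3,0)=O -> step gives (1,2)='O' but target has '.' -> reject
  (0,2)=O (1,1)=O (2,1)=. (3,0)=. -> step gives (0,1)='O' but target has '.' -> reject
  (0,2)=O (1,1)=O (2,1)=. (3,0)=O -> step gives (0,1)='O' but target has '.' -> reject
  (0,2)=O (1,1)=O (2,1)=O (3,0)=. -> step gives (0,1)='O' but target has '.' -> reject
  (0,2)=O (1,1)=O (2,1)=O (3,0)=O -> step gives (0,1)='O' but target has '.' -> reject
Unique solution: (0,2)=dead, (1,1)=dead, (2,1)=dead, (3,0)=live.
Check: live-neighbor counts of every cell in the completed generation 0:
0111
1201
1311
1200
Applying B3/S23 to generation 0 with these counts gives:
....
....
.O..
....
which matches the target exactly.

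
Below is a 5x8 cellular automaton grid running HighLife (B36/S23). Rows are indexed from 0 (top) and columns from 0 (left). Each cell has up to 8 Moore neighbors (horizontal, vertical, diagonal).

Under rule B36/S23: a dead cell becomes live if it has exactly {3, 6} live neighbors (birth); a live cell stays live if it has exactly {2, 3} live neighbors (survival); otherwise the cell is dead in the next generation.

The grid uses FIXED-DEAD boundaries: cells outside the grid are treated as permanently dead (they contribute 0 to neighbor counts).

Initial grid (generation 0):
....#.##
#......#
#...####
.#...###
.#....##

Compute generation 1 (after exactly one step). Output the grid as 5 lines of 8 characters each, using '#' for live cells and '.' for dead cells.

Answer: ......##
....#.#.
##..#...
##..#...
.....#.#

Derivation:
Simulating step by step:
Generation 0 (given above): 17 live cells
Generation 1: 12 live cells
(generation 1 grid is the final answer)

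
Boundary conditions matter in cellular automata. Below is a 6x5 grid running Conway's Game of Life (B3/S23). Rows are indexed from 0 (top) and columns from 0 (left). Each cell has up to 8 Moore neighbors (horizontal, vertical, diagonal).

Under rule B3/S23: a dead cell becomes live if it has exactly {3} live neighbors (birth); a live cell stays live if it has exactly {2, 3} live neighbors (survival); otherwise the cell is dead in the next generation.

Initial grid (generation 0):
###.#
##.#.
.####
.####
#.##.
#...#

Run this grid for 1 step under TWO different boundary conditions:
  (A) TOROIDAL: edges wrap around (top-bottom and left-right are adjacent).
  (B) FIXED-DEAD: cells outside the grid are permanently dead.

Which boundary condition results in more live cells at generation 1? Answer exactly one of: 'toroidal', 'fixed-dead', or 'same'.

Under TOROIDAL boundary, generation 1:
..#..
.....
.....
.....
.....
.....
Population = 1

Under FIXED-DEAD boundary, generation 1:
#.##.
.....
.....
#....
#....
.#.#.
Population = 7

Comparison: toroidal=1, fixed-dead=7 -> fixed-dead

Answer: fixed-dead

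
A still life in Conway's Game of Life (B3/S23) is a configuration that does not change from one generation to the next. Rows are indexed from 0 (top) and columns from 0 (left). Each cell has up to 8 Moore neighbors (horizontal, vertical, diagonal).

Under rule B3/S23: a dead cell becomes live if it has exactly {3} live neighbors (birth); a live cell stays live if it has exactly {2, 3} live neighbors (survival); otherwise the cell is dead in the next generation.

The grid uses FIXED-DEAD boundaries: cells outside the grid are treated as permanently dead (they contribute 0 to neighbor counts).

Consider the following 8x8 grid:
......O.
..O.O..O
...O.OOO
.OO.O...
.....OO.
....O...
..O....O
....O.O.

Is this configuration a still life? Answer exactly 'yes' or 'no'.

Compute generation 1 and compare to generation 0 (given above):
Generation 1:
........
...OO..O
.O...OOO
..OOO..O
...OOO..
.....OO.
...O.O..
........
Cell (0,6) differs: gen0=1 vs gen1=0 -> NOT a still life.

Answer: no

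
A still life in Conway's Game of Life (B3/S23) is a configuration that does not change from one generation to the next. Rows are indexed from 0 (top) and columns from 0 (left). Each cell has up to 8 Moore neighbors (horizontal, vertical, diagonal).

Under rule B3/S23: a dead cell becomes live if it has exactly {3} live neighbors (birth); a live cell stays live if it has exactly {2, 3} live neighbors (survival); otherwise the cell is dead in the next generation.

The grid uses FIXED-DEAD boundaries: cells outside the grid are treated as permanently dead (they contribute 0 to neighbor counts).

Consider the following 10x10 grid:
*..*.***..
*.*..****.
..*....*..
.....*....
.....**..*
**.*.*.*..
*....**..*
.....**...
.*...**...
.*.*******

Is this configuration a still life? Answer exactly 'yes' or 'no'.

Compute generation 1 and compare to generation 0 (given above):
Generation 1:
.*..**..*.
..****..*.
.*...*.**.
.....*....
.....*....
**.....**.
**.....*..
....*..*..
..*.....*.
..*.*..**.
Cell (0,0) differs: gen0=1 vs gen1=0 -> NOT a still life.

Answer: no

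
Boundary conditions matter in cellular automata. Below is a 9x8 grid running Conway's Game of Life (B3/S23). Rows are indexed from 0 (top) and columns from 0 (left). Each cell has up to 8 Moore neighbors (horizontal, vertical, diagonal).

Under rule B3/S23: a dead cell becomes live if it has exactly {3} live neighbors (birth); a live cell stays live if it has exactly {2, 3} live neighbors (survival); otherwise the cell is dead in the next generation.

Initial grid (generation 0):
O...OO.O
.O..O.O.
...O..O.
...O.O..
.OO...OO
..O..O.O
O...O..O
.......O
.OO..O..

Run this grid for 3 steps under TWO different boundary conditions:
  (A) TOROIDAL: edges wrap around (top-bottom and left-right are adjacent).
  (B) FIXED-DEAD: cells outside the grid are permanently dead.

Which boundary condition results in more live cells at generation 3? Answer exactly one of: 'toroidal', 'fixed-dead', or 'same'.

Under TOROIDAL boundary, generation 3:
.O...O..
.O.....O
......O.
.O....OO
O.....OO
..O...O.
OOO...O.
....OOO.
.OO.OO..
Population = 24

Under FIXED-DEAD boundary, generation 3:
...O..OO
..O...OO
.OO.....
.OO.....
OOO....O
.OO....O
......O.
........
........
Population = 18

Comparison: toroidal=24, fixed-dead=18 -> toroidal

Answer: toroidal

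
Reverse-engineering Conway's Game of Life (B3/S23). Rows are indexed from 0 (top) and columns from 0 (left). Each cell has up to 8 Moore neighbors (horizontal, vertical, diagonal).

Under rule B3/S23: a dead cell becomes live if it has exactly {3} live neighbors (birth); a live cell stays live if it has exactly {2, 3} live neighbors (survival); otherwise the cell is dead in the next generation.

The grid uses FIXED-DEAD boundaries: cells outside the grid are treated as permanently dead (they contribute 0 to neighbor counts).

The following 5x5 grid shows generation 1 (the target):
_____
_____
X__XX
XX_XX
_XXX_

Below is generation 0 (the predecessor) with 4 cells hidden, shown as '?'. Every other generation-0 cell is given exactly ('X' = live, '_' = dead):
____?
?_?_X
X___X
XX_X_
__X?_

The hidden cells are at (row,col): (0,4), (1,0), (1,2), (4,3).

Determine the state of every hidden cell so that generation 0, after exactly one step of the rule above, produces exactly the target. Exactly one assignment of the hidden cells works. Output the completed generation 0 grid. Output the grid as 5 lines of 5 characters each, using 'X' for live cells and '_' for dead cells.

Hidden generation-0 cells (in order): (0,4), (1,0), (1,2), (4,3).
A hidden cell only influences target cells in its own 3x3 neighborhood. Try each of the 2^4 = 16 assignments, step the completed generation 0 forward once under B3/S23, and compare with the target:
  (0,4)=_ (1,0)=_ (1,2)=_ (4,3)=_ -> step gives (2,1)='X' but target has '_' -> reject
  (0,4)=_ (1,0)=_ (1,2)=_ (4,3)=X -> step gives (2,1)='X' but target has '_' -> reject
  (0,4)=_ (1,0)=_ (1,2)=X (4,3)=_ -> step gives (1,3)='X' but target has '_' -> reject
  (0,4)=_ (1,0)=_ (1,2)=X (4,3)=X -> step gives (1,3)='X' but target has '_' -> reject
  (0,4)=_ (1,0)=X (1,2)=_ (4,3)=_ -> step gives (3,2)='X' but target has '_' -> reject
  (0,4)=_ (1,0)=X (1,2)=_ (4,3)=X -> step reproduces the target at every cell -> ACCEPT
  (0,4)=_ (1,0)=X (1,2)=X (4,3)=_ -> step gives (1,1)='X' but target has '_' -> reject
  (0,4)=_ (1,0)=X (1,2)=X (4,3)=X -> step gives (1,1)='X' but target has '_' -> reject
  (0,4)=X (1,0)=_ (1,2)=_ (4,3)=_ -> step gives (1,3)='X' but target has '_' -> reject
  (0,4)=X (1,0)=_ (1,2)=_ (4,3)=X -> step gives (1,3)='X' but target has '_' -> reject
  (0,4)=X (1,0)=_ (1,2)=X (4,3)=_ -> step gives (0,3)='X' but target has '_' -> reject
  (0,4)=X (1,0)=_ (1,2)=X (4,3)=X -> step gives (0,3)='X' but target has '_' -> reject
  (0,4)=X (1,0)=X (1,2)=_ (4,3)=_ -> step gives (1,3)='X' but target has '_' -> reject
  (0,4)=X (1,0)=X (1,2)=_ (4,3)=X -> step gives (1,3)='X' but target has '_' -> reject
  (0,4)=X (1,0)=X (1,2)=X (4,3)=_ -> step gives (0,3)='X' but target has '_' -> reject
  (0,4)=X (1,0)=X (1,2)=X (4,3)=X -> step gives (0,3)='X' but target has '_' -> reject
Unique solution: (0,4)=dead, (1,0)=live, (1,2)=dead, (4,3)=live.
Check: live-neighbor counts of every cell in the completed generation 0:
11011
12021
34232
23433
23322
Applying B3/S23 to generation 0 with these counts gives:
_____
_____
X__XX
XX_XX
_XXX_
which matches the target exactly.

Answer: _____
X___X
X___X
XX_X_
__XX_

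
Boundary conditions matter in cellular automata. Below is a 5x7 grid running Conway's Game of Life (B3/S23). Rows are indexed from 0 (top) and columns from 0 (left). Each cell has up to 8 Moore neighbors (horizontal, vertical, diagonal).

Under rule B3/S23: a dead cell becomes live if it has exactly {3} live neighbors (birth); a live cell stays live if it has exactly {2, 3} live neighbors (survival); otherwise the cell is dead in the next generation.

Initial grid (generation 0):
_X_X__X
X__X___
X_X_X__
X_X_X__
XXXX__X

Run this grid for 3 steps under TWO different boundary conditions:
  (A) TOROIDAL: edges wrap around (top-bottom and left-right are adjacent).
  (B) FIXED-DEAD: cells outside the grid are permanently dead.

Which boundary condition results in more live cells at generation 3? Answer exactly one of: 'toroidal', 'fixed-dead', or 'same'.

Under TOROIDAL boundary, generation 3:
_______
XXX____
X_X____
XX____X
_______
Population = 8

Under FIXED-DEAD boundary, generation 3:
___X___
___X___
____XX_
X_X_XX_
_XXXXX_
Population = 13

Comparison: toroidal=8, fixed-dead=13 -> fixed-dead

Answer: fixed-dead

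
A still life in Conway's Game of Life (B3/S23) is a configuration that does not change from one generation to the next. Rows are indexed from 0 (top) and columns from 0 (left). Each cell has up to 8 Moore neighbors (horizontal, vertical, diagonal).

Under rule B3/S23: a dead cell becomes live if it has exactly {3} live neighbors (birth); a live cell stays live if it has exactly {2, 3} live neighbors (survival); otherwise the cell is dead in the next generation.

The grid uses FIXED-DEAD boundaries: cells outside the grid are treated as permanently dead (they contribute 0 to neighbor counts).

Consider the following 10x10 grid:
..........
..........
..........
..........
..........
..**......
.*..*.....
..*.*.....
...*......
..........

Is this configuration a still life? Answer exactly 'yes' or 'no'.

Answer: yes

Derivation:
Compute generation 1 and compare to generation 0 (given above):
Generation 1:
..........
..........
..........
..........
..........
..**......
.*..*.....
..*.*.....
...*......
..........
The grids are IDENTICAL -> still life.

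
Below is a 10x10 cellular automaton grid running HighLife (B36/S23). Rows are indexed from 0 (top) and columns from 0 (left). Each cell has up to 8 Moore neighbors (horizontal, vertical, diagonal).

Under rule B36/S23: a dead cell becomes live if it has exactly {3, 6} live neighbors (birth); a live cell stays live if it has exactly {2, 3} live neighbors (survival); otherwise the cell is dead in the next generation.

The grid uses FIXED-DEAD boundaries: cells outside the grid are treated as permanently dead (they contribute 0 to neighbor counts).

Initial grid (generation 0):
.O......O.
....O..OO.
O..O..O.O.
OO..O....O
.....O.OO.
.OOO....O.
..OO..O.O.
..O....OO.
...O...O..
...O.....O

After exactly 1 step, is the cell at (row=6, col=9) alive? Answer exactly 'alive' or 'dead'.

Simulating step by step:
Generation 0 (given above): 31 live cells
Generation 1: 37 live cells
.......OO.
........OO
OO.OOO..OO
OO..OOO..O
O..OO..OOO
.O.OO.O.OO
........OO
..O...O.O.
..OO...O..
..........

Cell (6,9) at generation 1: 1 -> alive

Answer: alive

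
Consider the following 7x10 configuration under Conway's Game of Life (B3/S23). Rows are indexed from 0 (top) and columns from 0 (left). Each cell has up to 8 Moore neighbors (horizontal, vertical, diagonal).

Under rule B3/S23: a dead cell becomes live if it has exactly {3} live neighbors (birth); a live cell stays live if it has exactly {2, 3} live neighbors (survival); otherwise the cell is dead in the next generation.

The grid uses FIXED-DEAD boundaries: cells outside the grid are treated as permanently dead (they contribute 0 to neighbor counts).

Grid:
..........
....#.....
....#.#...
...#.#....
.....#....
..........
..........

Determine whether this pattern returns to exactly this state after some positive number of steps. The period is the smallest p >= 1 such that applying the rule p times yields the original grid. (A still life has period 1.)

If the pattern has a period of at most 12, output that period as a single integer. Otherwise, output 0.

Simulating and comparing each generation to the original:
Gen 0 (original, given above): 6 live cells
Gen 1: 6 live cells, differs from original
Gen 2: 6 live cells, MATCHES original -> period = 2

Answer: 2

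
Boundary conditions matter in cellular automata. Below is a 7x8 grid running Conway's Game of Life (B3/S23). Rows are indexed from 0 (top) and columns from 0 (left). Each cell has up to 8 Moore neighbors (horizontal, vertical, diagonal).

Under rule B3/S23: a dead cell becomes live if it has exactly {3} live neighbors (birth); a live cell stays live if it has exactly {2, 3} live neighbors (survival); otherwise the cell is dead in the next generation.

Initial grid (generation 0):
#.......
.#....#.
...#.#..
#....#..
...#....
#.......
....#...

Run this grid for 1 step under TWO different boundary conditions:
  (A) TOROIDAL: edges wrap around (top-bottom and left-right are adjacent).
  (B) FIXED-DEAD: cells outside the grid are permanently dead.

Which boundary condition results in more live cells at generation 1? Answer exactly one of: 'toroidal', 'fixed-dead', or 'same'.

Answer: same

Derivation:
Under TOROIDAL boundary, generation 1:
........
........
....###.
........
........
........
........
Population = 3

Under FIXED-DEAD boundary, generation 1:
........
........
....###.
........
........
........
........
Population = 3

Comparison: toroidal=3, fixed-dead=3 -> same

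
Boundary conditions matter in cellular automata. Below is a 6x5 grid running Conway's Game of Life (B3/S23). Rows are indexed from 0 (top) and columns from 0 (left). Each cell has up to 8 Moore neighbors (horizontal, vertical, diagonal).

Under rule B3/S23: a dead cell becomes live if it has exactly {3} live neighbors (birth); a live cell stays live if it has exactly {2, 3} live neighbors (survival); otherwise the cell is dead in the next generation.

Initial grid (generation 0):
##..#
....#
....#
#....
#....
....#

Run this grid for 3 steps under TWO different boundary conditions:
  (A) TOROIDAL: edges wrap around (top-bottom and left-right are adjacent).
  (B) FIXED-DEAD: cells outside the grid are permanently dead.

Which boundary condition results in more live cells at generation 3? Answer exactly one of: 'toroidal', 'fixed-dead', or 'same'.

Answer: toroidal

Derivation:
Under TOROIDAL boundary, generation 3:
.....
.....
.....
.....
.....
..#..
Population = 1

Under FIXED-DEAD boundary, generation 3:
.....
.....
.....
.....
.....
.....
Population = 0

Comparison: toroidal=1, fixed-dead=0 -> toroidal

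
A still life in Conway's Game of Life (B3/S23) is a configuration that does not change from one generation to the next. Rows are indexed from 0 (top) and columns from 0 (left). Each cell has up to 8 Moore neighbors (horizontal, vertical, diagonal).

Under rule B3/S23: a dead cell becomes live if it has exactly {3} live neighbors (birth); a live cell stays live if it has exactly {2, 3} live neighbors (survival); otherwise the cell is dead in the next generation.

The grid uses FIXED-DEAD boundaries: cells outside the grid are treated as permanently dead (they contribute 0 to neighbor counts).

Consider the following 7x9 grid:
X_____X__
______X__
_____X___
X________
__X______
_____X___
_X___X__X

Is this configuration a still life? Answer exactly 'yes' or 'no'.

Compute generation 1 and compare to generation 0 (given above):
Generation 1:
_________
_____XX__
_________
_________
_________
_________
_________
Cell (0,0) differs: gen0=1 vs gen1=0 -> NOT a still life.

Answer: no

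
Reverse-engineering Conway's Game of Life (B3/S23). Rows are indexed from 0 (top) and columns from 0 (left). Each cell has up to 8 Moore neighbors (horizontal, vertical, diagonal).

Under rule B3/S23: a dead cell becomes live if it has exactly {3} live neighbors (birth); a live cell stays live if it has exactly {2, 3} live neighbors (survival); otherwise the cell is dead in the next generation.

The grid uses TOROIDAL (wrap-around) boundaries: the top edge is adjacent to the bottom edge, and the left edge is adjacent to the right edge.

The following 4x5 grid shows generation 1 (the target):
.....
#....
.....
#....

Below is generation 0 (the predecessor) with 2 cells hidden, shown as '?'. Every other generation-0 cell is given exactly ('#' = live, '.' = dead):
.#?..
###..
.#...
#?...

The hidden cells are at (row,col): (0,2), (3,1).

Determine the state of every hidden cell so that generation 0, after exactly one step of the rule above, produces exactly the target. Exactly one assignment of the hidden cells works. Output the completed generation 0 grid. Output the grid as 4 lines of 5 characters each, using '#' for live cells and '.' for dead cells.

Hidden generation-0 cells (in order): (0,2), (3,1).
A hidden cell only influences target cells in its own 3x3 neighborhood. Try each of the 2^2 = 4 assignments, step the completed generation 0 forward once under B3/S23, and compare with the target:
  (0,2)=. (3,1)=. -> step gives (0,2)='#' but target has '.' -> reject
  (0,2)=. (3,1)=# -> step gives (1,2)='#' but target has '.' -> reject
  (0,2)=# (3,1)=. -> step gives (0,2)='#' but target has '.' -> reject
  (0,2)=# (3,1)=# -> step reproduces the target at every cell -> ACCEPT
Unique solution: (0,2)=live, (3,1)=live.
Check: live-neighbor counts of every cell in the completed generation 0:
56422
35421
55412
34411
Applying B3/S23 to generation 0 with these counts gives:
.....
#....
.....
#....
which matches the target exactly.

Answer: .##..
###..
.#...
##...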